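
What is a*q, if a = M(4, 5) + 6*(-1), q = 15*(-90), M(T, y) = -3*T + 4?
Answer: 18900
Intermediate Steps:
M(T, y) = 4 - 3*T
q = -1350
a = -14 (a = (4 - 3*4) + 6*(-1) = (4 - 12) - 6 = -8 - 6 = -14)
a*q = -14*(-1350) = 18900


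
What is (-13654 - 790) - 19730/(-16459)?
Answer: -237714066/16459 ≈ -14443.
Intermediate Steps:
(-13654 - 790) - 19730/(-16459) = -14444 - 19730*(-1/16459) = -14444 + 19730/16459 = -237714066/16459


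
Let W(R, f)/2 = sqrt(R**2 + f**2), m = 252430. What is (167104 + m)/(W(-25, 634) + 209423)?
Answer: 87860068882/43856382605 - 839068*sqrt(402581)/43856382605 ≈ 1.9912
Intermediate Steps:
W(R, f) = 2*sqrt(R**2 + f**2)
(167104 + m)/(W(-25, 634) + 209423) = (167104 + 252430)/(2*sqrt((-25)**2 + 634**2) + 209423) = 419534/(2*sqrt(625 + 401956) + 209423) = 419534/(2*sqrt(402581) + 209423) = 419534/(209423 + 2*sqrt(402581))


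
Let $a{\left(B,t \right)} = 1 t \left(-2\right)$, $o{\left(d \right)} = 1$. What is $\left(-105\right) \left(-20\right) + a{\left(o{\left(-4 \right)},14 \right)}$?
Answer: $2072$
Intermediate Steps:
$a{\left(B,t \right)} = - 2 t$ ($a{\left(B,t \right)} = t \left(-2\right) = - 2 t$)
$\left(-105\right) \left(-20\right) + a{\left(o{\left(-4 \right)},14 \right)} = \left(-105\right) \left(-20\right) - 28 = 2100 - 28 = 2072$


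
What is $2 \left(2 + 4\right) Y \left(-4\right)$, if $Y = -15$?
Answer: $720$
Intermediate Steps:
$2 \left(2 + 4\right) Y \left(-4\right) = 2 \left(2 + 4\right) \left(-15\right) \left(-4\right) = 2 \cdot 6 \left(-15\right) \left(-4\right) = 12 \left(-15\right) \left(-4\right) = \left(-180\right) \left(-4\right) = 720$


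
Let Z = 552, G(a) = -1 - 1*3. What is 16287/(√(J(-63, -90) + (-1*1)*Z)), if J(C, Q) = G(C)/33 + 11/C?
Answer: -48861*I*√29471057/382741 ≈ -693.04*I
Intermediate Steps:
G(a) = -4 (G(a) = -1 - 3 = -4)
J(C, Q) = -4/33 + 11/C
16287/(√(J(-63, -90) + (-1*1)*Z)) = 16287/(√((-4/33 + 11/(-63)) - 1*1*552)) = 16287/(√((-4/33 + 11*(-1/63)) - 1*552)) = 16287/(√((-4/33 - 11/63) - 552)) = 16287/(√(-205/693 - 552)) = 16287/(√(-382741/693)) = 16287/((I*√29471057/231)) = 16287*(-3*I*√29471057/382741) = -48861*I*√29471057/382741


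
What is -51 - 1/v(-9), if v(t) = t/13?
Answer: -446/9 ≈ -49.556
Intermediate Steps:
v(t) = t/13 (v(t) = t*(1/13) = t/13)
-51 - 1/v(-9) = -51 - 1/((1/13)*(-9)) = -51 - 1/(-9/13) = -51 - 1*(-13/9) = -51 + 13/9 = -446/9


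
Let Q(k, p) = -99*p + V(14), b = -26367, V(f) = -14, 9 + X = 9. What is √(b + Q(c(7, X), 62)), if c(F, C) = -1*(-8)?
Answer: I*√32519 ≈ 180.33*I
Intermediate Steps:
X = 0 (X = -9 + 9 = 0)
c(F, C) = 8
Q(k, p) = -14 - 99*p (Q(k, p) = -99*p - 14 = -14 - 99*p)
√(b + Q(c(7, X), 62)) = √(-26367 + (-14 - 99*62)) = √(-26367 + (-14 - 6138)) = √(-26367 - 6152) = √(-32519) = I*√32519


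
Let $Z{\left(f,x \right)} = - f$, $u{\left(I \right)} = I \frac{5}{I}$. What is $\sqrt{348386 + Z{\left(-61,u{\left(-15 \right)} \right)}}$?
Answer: $\sqrt{348447} \approx 590.29$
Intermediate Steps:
$u{\left(I \right)} = 5$
$\sqrt{348386 + Z{\left(-61,u{\left(-15 \right)} \right)}} = \sqrt{348386 - -61} = \sqrt{348386 + 61} = \sqrt{348447}$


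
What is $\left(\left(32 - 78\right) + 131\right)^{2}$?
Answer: $7225$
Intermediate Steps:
$\left(\left(32 - 78\right) + 131\right)^{2} = \left(-46 + 131\right)^{2} = 85^{2} = 7225$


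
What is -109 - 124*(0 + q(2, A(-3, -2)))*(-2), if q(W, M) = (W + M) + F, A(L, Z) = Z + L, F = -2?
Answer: -1349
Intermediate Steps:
A(L, Z) = L + Z
q(W, M) = -2 + M + W (q(W, M) = (W + M) - 2 = (M + W) - 2 = -2 + M + W)
-109 - 124*(0 + q(2, A(-3, -2)))*(-2) = -109 - 124*(0 + (-2 + (-3 - 2) + 2))*(-2) = -109 - 124*(0 + (-2 - 5 + 2))*(-2) = -109 - 124*(0 - 5)*(-2) = -109 - (-620)*(-2) = -109 - 124*10 = -109 - 1240 = -1349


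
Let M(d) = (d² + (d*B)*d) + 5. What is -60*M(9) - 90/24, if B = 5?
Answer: -117855/4 ≈ -29464.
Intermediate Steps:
M(d) = 5 + 6*d² (M(d) = (d² + (d*5)*d) + 5 = (d² + (5*d)*d) + 5 = (d² + 5*d²) + 5 = 6*d² + 5 = 5 + 6*d²)
-60*M(9) - 90/24 = -60*(5 + 6*9²) - 90/24 = -60*(5 + 6*81) - 90*1/24 = -60*(5 + 486) - 15/4 = -60*491 - 15/4 = -29460 - 15/4 = -117855/4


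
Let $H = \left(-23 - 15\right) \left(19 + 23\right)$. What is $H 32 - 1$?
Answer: $-51073$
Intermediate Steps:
$H = -1596$ ($H = \left(-38\right) 42 = -1596$)
$H 32 - 1 = \left(-1596\right) 32 - 1 = -51072 - 1 = -51073$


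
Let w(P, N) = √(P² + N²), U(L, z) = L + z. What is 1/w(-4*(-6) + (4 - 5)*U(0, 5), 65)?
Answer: √4586/4586 ≈ 0.014767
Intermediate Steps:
w(P, N) = √(N² + P²)
1/w(-4*(-6) + (4 - 5)*U(0, 5), 65) = 1/(√(65² + (-4*(-6) + (4 - 5)*(0 + 5))²)) = 1/(√(4225 + (24 - 1*5)²)) = 1/(√(4225 + (24 - 5)²)) = 1/(√(4225 + 19²)) = 1/(√(4225 + 361)) = 1/(√4586) = √4586/4586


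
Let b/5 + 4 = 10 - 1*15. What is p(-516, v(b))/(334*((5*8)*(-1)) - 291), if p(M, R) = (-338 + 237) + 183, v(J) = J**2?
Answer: -82/13651 ≈ -0.0060069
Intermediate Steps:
b = -45 (b = -20 + 5*(10 - 1*15) = -20 + 5*(10 - 15) = -20 + 5*(-5) = -20 - 25 = -45)
p(M, R) = 82 (p(M, R) = -101 + 183 = 82)
p(-516, v(b))/(334*((5*8)*(-1)) - 291) = 82/(334*((5*8)*(-1)) - 291) = 82/(334*(40*(-1)) - 291) = 82/(334*(-40) - 291) = 82/(-13360 - 291) = 82/(-13651) = 82*(-1/13651) = -82/13651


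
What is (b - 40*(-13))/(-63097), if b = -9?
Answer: -511/63097 ≈ -0.0080986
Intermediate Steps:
(b - 40*(-13))/(-63097) = (-9 - 40*(-13))/(-63097) = (-9 + 520)*(-1/63097) = 511*(-1/63097) = -511/63097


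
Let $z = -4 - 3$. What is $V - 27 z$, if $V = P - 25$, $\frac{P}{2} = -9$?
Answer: $146$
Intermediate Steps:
$P = -18$ ($P = 2 \left(-9\right) = -18$)
$V = -43$ ($V = -18 - 25 = -43$)
$z = -7$ ($z = -4 - 3 = -7$)
$V - 27 z = -43 - -189 = -43 + 189 = 146$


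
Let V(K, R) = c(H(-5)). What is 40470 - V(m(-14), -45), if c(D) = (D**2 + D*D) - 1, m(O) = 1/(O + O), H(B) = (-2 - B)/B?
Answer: 1011757/25 ≈ 40470.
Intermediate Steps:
H(B) = (-2 - B)/B
m(O) = 1/(2*O)
c(D) = -1 + 2*D**2 (c(D) = (D**2 + D**2) - 1 = 2*D**2 - 1 = -1 + 2*D**2)
V(K, R) = -7/25 (V(K, R) = -1 + 2*((-2 - 1*(-5))/(-5))**2 = -1 + 2*(-(-2 + 5)/5)**2 = -1 + 2*(-1/5*3)**2 = -1 + 2*(-3/5)**2 = -1 + 2*(9/25) = -1 + 18/25 = -7/25)
40470 - V(m(-14), -45) = 40470 - 1*(-7/25) = 40470 + 7/25 = 1011757/25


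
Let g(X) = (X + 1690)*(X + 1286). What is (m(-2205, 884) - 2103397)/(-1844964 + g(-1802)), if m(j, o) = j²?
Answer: -689657/446793 ≈ -1.5436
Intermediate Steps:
g(X) = (1286 + X)*(1690 + X) (g(X) = (1690 + X)*(1286 + X) = (1286 + X)*(1690 + X))
(m(-2205, 884) - 2103397)/(-1844964 + g(-1802)) = ((-2205)² - 2103397)/(-1844964 + (2173340 + (-1802)² + 2976*(-1802))) = (4862025 - 2103397)/(-1844964 + (2173340 + 3247204 - 5362752)) = 2758628/(-1844964 + 57792) = 2758628/(-1787172) = 2758628*(-1/1787172) = -689657/446793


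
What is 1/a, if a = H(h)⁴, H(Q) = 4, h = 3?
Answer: 1/256 ≈ 0.0039063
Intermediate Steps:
a = 256 (a = 4⁴ = 256)
1/a = 1/256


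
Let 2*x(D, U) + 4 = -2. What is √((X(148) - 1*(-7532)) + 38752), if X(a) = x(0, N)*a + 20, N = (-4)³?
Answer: 2*√11465 ≈ 214.15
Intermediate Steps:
N = -64
x(D, U) = -3 (x(D, U) = -2 + (½)*(-2) = -2 - 1 = -3)
X(a) = 20 - 3*a (X(a) = -3*a + 20 = 20 - 3*a)
√((X(148) - 1*(-7532)) + 38752) = √(((20 - 3*148) - 1*(-7532)) + 38752) = √(((20 - 444) + 7532) + 38752) = √((-424 + 7532) + 38752) = √(7108 + 38752) = √45860 = 2*√11465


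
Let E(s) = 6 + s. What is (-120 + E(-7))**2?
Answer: 14641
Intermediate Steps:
(-120 + E(-7))**2 = (-120 + (6 - 7))**2 = (-120 - 1)**2 = (-121)**2 = 14641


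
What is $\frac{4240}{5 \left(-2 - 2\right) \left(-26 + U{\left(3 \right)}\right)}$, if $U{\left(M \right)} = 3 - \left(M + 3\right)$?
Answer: $\frac{212}{29} \approx 7.3103$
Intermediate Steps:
$U{\left(M \right)} = - M$ ($U{\left(M \right)} = 3 - \left(3 + M\right) = - M$)
$\frac{4240}{5 \left(-2 - 2\right) \left(-26 + U{\left(3 \right)}\right)} = \frac{4240}{5 \left(-2 - 2\right) \left(-26 - 3\right)} = \frac{4240}{5 \left(-4\right) \left(-26 - 3\right)} = \frac{4240}{\left(-20\right) \left(-29\right)} = \frac{4240}{580} = 4240 \cdot \frac{1}{580} = \frac{212}{29}$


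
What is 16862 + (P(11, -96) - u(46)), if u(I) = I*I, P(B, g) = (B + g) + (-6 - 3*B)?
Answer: 14622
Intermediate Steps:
P(B, g) = -6 + g - 2*B
u(I) = I²
16862 + (P(11, -96) - u(46)) = 16862 + ((-6 - 96 - 2*11) - 1*46²) = 16862 + ((-6 - 96 - 22) - 1*2116) = 16862 + (-124 - 2116) = 16862 - 2240 = 14622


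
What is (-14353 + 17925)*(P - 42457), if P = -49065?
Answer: -326916584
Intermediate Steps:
(-14353 + 17925)*(P - 42457) = (-14353 + 17925)*(-49065 - 42457) = 3572*(-91522) = -326916584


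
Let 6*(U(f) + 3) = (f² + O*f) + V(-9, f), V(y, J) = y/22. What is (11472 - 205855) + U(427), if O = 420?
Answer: -17702243/132 ≈ -1.3411e+5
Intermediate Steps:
V(y, J) = y/22 (V(y, J) = y*(1/22) = y/22)
U(f) = -135/44 + 70*f + f²/6 (U(f) = -3 + ((f² + 420*f) + (1/22)*(-9))/6 = -3 + ((f² + 420*f) - 9/22)/6 = -3 + (-9/22 + f² + 420*f)/6 = -3 + (-3/44 + 70*f + f²/6) = -135/44 + 70*f + f²/6)
(11472 - 205855) + U(427) = (11472 - 205855) + (-135/44 + 70*427 + (⅙)*427²) = -194383 + (-135/44 + 29890 + (⅙)*182329) = -194383 + (-135/44 + 29890 + 182329/6) = -194383 + 7956313/132 = -17702243/132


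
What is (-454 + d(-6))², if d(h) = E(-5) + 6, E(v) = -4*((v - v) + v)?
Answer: 183184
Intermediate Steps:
E(v) = -4*v (E(v) = -4*(0 + v) = -4*v)
d(h) = 26 (d(h) = -4*(-5) + 6 = 20 + 6 = 26)
(-454 + d(-6))² = (-454 + 26)² = (-428)² = 183184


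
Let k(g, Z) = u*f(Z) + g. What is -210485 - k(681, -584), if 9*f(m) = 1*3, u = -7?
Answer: -633491/3 ≈ -2.1116e+5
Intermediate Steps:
f(m) = ⅓ (f(m) = (1*3)/9 = (⅑)*3 = ⅓)
k(g, Z) = -7/3 + g (k(g, Z) = -7*⅓ + g = -7/3 + g)
-210485 - k(681, -584) = -210485 - (-7/3 + 681) = -210485 - 1*2036/3 = -210485 - 2036/3 = -633491/3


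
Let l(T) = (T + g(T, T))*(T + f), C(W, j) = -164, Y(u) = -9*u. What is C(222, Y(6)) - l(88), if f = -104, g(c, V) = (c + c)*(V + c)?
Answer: 496860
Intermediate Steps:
g(c, V) = 2*c*(V + c) (g(c, V) = (2*c)*(V + c) = 2*c*(V + c))
l(T) = (-104 + T)*(T + 4*T²) (l(T) = (T + 2*T*(T + T))*(T - 104) = (T + 2*T*(2*T))*(-104 + T) = (T + 4*T²)*(-104 + T) = (-104 + T)*(T + 4*T²))
C(222, Y(6)) - l(88) = -164 - 88*(-104 - 415*88 + 4*88²) = -164 - 88*(-104 - 36520 + 4*7744) = -164 - 88*(-104 - 36520 + 30976) = -164 - 88*(-5648) = -164 - 1*(-497024) = -164 + 497024 = 496860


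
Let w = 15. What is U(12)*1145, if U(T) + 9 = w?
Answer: 6870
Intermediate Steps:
U(T) = 6 (U(T) = -9 + 15 = 6)
U(12)*1145 = 6*1145 = 6870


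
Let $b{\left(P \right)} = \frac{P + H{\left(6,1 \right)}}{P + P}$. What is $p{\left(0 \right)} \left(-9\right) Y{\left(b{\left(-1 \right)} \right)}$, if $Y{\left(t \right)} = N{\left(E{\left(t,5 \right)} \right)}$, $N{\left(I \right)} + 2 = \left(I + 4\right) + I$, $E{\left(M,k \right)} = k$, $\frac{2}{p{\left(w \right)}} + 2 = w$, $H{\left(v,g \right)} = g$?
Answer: $108$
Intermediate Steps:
$p{\left(w \right)} = \frac{2}{-2 + w}$
$N{\left(I \right)} = 2 + 2 I$ ($N{\left(I \right)} = -2 + \left(\left(I + 4\right) + I\right) = -2 + \left(\left(4 + I\right) + I\right) = -2 + \left(4 + 2 I\right) = 2 + 2 I$)
$b{\left(P \right)} = \frac{1 + P}{2 P}$ ($b{\left(P \right)} = \frac{P + 1}{P + P} = \frac{1 + P}{2 P}$)
$Y{\left(t \right)} = 12$ ($Y{\left(t \right)} = 2 + 2 \cdot 5 = 2 + 10 = 12$)
$p{\left(0 \right)} \left(-9\right) Y{\left(b{\left(-1 \right)} \right)} = \frac{2}{-2 + 0} \left(-9\right) 12 = \frac{2}{-2} \left(-9\right) 12 = 2 \left(- \frac{1}{2}\right) \left(-9\right) 12 = \left(-1\right) \left(-9\right) 12 = 9 \cdot 12 = 108$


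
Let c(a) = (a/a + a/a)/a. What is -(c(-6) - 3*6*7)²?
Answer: -143641/9 ≈ -15960.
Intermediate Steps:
c(a) = 2/a (c(a) = (1 + 1)/a = 2/a)
-(c(-6) - 3*6*7)² = -(2/(-6) - 3*6*7)² = -(2*(-⅙) - 18*7)² = -(-⅓ - 126)² = -(-379/3)² = -1*143641/9 = -143641/9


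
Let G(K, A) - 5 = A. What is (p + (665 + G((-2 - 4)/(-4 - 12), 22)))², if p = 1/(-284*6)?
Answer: 1390434813889/2903616 ≈ 4.7886e+5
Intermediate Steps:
G(K, A) = 5 + A
p = -1/1704 (p = 1/(-1704) = -1/1704 ≈ -0.00058685)
(p + (665 + G((-2 - 4)/(-4 - 12), 22)))² = (-1/1704 + (665 + (5 + 22)))² = (-1/1704 + (665 + 27))² = (-1/1704 + 692)² = (1179167/1704)² = 1390434813889/2903616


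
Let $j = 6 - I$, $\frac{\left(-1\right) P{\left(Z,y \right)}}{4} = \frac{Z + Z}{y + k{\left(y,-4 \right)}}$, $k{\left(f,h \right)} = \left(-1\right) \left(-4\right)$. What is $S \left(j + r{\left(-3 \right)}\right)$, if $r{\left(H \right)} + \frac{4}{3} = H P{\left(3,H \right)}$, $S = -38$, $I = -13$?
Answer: $- \frac{10222}{3} \approx -3407.3$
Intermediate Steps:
$k{\left(f,h \right)} = 4$
$P{\left(Z,y \right)} = - \frac{8 Z}{4 + y}$ ($P{\left(Z,y \right)} = - 4 \frac{Z + Z}{y + 4} = - 4 \frac{2 Z}{4 + y} = - \frac{8 Z}{4 + y}$)
$r{\left(H \right)} = - \frac{4}{3} - \frac{24 H}{4 + H}$ ($r{\left(H \right)} = - \frac{4}{3} + H \left(\left(-8\right) 3 \frac{1}{4 + H}\right) = - \frac{4}{3} + H \left(- \frac{24}{4 + H}\right) = - \frac{4}{3} - \frac{24 H}{4 + H}$)
$j = 19$ ($j = 6 - -13 = 6 + 13 = 19$)
$S \left(j + r{\left(-3 \right)}\right) = - 38 \left(19 + \frac{4 \left(-4 - -57\right)}{3 \left(4 - 3\right)}\right) = - 38 \left(19 + \frac{4 \left(-4 + 57\right)}{3 \cdot 1}\right) = - 38 \left(19 + \frac{4}{3} \cdot 1 \cdot 53\right) = - 38 \left(19 + \frac{212}{3}\right) = \left(-38\right) \frac{269}{3} = - \frac{10222}{3}$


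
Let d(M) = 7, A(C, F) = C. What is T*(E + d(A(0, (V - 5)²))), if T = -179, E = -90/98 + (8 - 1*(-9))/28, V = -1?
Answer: -234669/196 ≈ -1197.3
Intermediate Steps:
E = -61/196 (E = -90*1/98 + (8 + 9)*(1/28) = -45/49 + 17*(1/28) = -45/49 + 17/28 = -61/196 ≈ -0.31122)
T*(E + d(A(0, (V - 5)²))) = -179*(-61/196 + 7) = -179*1311/196 = -234669/196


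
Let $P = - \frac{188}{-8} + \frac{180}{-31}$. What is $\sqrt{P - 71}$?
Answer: $\frac{i \sqrt{204910}}{62} \approx 7.3011 i$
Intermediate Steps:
$P = \frac{1097}{62}$ ($P = \left(-188\right) \left(- \frac{1}{8}\right) + 180 \left(- \frac{1}{31}\right) = \frac{47}{2} - \frac{180}{31} = \frac{1097}{62} \approx 17.694$)
$\sqrt{P - 71} = \sqrt{\frac{1097}{62} - 71} = \sqrt{- \frac{3305}{62}} = \frac{i \sqrt{204910}}{62}$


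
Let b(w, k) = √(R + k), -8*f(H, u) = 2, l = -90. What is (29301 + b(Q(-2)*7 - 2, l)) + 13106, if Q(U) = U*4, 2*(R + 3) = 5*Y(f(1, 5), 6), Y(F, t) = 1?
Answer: 42407 + I*√362/2 ≈ 42407.0 + 9.5132*I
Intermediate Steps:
f(H, u) = -¼ (f(H, u) = -⅛*2 = -¼)
R = -½ (R = -3 + (5*1)/2 = -3 + (½)*5 = -3 + 5/2 = -½ ≈ -0.50000)
Q(U) = 4*U
b(w, k) = √(-½ + k)
(29301 + b(Q(-2)*7 - 2, l)) + 13106 = (29301 + √(-2 + 4*(-90))/2) + 13106 = (29301 + √(-2 - 360)/2) + 13106 = (29301 + √(-362)/2) + 13106 = (29301 + (I*√362)/2) + 13106 = (29301 + I*√362/2) + 13106 = 42407 + I*√362/2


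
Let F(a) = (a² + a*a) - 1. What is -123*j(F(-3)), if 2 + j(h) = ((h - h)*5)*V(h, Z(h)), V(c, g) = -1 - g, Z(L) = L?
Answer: 246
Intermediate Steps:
F(a) = -1 + 2*a² (F(a) = (a² + a²) - 1 = 2*a² - 1 = -1 + 2*a²)
j(h) = -2 (j(h) = -2 + ((h - h)*5)*(-1 - h) = -2 + (0*5)*(-1 - h) = -2 + 0*(-1 - h) = -2 + 0 = -2)
-123*j(F(-3)) = -123*(-2) = 246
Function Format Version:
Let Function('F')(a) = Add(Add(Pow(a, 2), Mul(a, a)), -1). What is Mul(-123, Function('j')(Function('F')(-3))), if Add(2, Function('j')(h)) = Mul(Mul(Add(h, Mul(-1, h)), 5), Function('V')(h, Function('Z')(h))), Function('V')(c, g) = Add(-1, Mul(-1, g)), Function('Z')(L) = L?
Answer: 246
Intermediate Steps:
Function('F')(a) = Add(-1, Mul(2, Pow(a, 2))) (Function('F')(a) = Add(Add(Pow(a, 2), Pow(a, 2)), -1) = Add(Mul(2, Pow(a, 2)), -1) = Add(-1, Mul(2, Pow(a, 2))))
Function('j')(h) = -2 (Function('j')(h) = Add(-2, Mul(Mul(Add(h, Mul(-1, h)), 5), Add(-1, Mul(-1, h)))) = Add(-2, Mul(Mul(0, 5), Add(-1, Mul(-1, h)))) = Add(-2, Mul(0, Add(-1, Mul(-1, h)))) = Add(-2, 0) = -2)
Mul(-123, Function('j')(Function('F')(-3))) = Mul(-123, -2) = 246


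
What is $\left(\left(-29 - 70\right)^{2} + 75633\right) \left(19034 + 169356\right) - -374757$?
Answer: $16095286017$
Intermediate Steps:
$\left(\left(-29 - 70\right)^{2} + 75633\right) \left(19034 + 169356\right) - -374757 = \left(\left(-99\right)^{2} + 75633\right) 188390 + 374757 = \left(9801 + 75633\right) 188390 + 374757 = 85434 \cdot 188390 + 374757 = 16094911260 + 374757 = 16095286017$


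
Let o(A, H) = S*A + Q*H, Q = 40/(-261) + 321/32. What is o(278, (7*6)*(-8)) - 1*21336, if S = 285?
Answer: 9496049/174 ≈ 54575.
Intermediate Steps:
Q = 82501/8352 (Q = 40*(-1/261) + 321*(1/32) = -40/261 + 321/32 = 82501/8352 ≈ 9.8780)
o(A, H) = 285*A + 82501*H/8352
o(278, (7*6)*(-8)) - 1*21336 = (285*278 + 82501*((7*6)*(-8))/8352) - 1*21336 = (79230 + 82501*(42*(-8))/8352) - 21336 = (79230 + (82501/8352)*(-336)) - 21336 = (79230 - 577507/174) - 21336 = 13208513/174 - 21336 = 9496049/174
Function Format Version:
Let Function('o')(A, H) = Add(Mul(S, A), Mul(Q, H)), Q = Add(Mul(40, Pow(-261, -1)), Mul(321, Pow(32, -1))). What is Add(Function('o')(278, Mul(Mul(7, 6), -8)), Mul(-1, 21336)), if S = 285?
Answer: Rational(9496049, 174) ≈ 54575.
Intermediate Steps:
Q = Rational(82501, 8352) (Q = Add(Mul(40, Rational(-1, 261)), Mul(321, Rational(1, 32))) = Add(Rational(-40, 261), Rational(321, 32)) = Rational(82501, 8352) ≈ 9.8780)
Function('o')(A, H) = Add(Mul(285, A), Mul(Rational(82501, 8352), H))
Add(Function('o')(278, Mul(Mul(7, 6), -8)), Mul(-1, 21336)) = Add(Add(Mul(285, 278), Mul(Rational(82501, 8352), Mul(Mul(7, 6), -8))), Mul(-1, 21336)) = Add(Add(79230, Mul(Rational(82501, 8352), Mul(42, -8))), -21336) = Add(Add(79230, Mul(Rational(82501, 8352), -336)), -21336) = Add(Add(79230, Rational(-577507, 174)), -21336) = Add(Rational(13208513, 174), -21336) = Rational(9496049, 174)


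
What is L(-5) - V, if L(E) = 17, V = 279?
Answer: -262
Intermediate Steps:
L(-5) - V = 17 - 1*279 = 17 - 279 = -262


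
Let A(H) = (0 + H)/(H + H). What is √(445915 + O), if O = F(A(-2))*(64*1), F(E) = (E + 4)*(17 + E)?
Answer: √450955 ≈ 671.53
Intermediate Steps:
A(H) = ½ (A(H) = H/((2*H)) = H*(1/(2*H)) = ½)
F(E) = (4 + E)*(17 + E)
O = 5040 (O = (68 + (½)² + 21*(½))*(64*1) = (68 + ¼ + 21/2)*64 = (315/4)*64 = 5040)
√(445915 + O) = √(445915 + 5040) = √450955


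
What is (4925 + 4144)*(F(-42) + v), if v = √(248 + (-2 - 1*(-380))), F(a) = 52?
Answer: 471588 + 9069*√626 ≈ 6.9849e+5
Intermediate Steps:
v = √626 (v = √(248 + (-2 + 380)) = √(248 + 378) = √626 ≈ 25.020)
(4925 + 4144)*(F(-42) + v) = (4925 + 4144)*(52 + √626) = 9069*(52 + √626) = 471588 + 9069*√626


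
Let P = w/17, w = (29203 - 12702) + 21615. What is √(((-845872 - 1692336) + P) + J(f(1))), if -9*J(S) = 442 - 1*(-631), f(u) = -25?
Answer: I*√6596357357/51 ≈ 1592.5*I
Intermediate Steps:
w = 38116 (w = 16501 + 21615 = 38116)
J(S) = -1073/9 (J(S) = -(442 - 1*(-631))/9 = -(442 + 631)/9 = -⅑*1073 = -1073/9)
P = 38116/17 ≈ 2242.1
√(((-845872 - 1692336) + P) + J(f(1))) = √(((-845872 - 1692336) + 38116/17) - 1073/9) = √((-2538208 + 38116/17) - 1073/9) = √(-43111420/17 - 1073/9) = √(-388021021/153) = I*√6596357357/51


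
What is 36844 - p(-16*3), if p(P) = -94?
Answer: 36938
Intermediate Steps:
36844 - p(-16*3) = 36844 - 1*(-94) = 36844 + 94 = 36938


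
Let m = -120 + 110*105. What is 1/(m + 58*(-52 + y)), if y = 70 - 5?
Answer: 1/12184 ≈ 8.2075e-5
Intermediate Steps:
m = 11430 (m = -120 + 11550 = 11430)
y = 65
1/(m + 58*(-52 + y)) = 1/(11430 + 58*(-52 + 65)) = 1/(11430 + 58*13) = 1/(11430 + 754) = 1/12184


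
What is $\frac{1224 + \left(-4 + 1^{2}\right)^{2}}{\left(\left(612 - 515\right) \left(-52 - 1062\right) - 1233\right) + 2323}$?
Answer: $- \frac{411}{35656} \approx -0.011527$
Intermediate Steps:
$\frac{1224 + \left(-4 + 1^{2}\right)^{2}}{\left(\left(612 - 515\right) \left(-52 - 1062\right) - 1233\right) + 2323} = \frac{1224 + \left(-4 + 1\right)^{2}}{\left(97 \left(-1114\right) - 1233\right) + 2323} = \frac{1224 + \left(-3\right)^{2}}{\left(-108058 - 1233\right) + 2323} = \frac{1224 + 9}{-109291 + 2323} = \frac{1233}{-106968} = 1233 \left(- \frac{1}{106968}\right) = - \frac{411}{35656}$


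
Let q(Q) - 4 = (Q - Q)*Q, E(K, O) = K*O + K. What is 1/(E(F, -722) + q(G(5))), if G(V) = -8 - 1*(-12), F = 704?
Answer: -1/507580 ≈ -1.9701e-6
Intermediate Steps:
G(V) = 4 (G(V) = -8 + 12 = 4)
E(K, O) = K + K*O
q(Q) = 4 (q(Q) = 4 + (Q - Q)*Q = 4 + 0*Q = 4 + 0 = 4)
1/(E(F, -722) + q(G(5))) = 1/(704*(1 - 722) + 4) = 1/(704*(-721) + 4) = 1/(-507584 + 4) = 1/(-507580) = -1/507580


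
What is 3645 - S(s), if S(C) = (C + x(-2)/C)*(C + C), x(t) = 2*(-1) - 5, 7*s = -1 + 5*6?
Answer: 177609/49 ≈ 3624.7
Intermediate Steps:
s = 29/7 (s = (-1 + 5*6)/7 = (-1 + 30)/7 = (⅐)*29 = 29/7 ≈ 4.1429)
x(t) = -7 (x(t) = -2 - 5 = -7)
S(C) = 2*C*(C - 7/C) (S(C) = (C - 7/C)*(C + C) = (C - 7/C)*(2*C) = 2*C*(C - 7/C))
3645 - S(s) = 3645 - (-14 + 2*(29/7)²) = 3645 - (-14 + 2*(841/49)) = 3645 - (-14 + 1682/49) = 3645 - 1*996/49 = 3645 - 996/49 = 177609/49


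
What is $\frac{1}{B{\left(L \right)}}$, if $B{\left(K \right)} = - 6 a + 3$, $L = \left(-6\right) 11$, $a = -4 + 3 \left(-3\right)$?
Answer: $\frac{1}{81} \approx 0.012346$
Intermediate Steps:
$a = -13$ ($a = -4 - 9 = -13$)
$L = -66$
$B{\left(K \right)} = 81$ ($B{\left(K \right)} = \left(-6\right) \left(-13\right) + 3 = 78 + 3 = 81$)
$\frac{1}{B{\left(L \right)}} = \frac{1}{81}$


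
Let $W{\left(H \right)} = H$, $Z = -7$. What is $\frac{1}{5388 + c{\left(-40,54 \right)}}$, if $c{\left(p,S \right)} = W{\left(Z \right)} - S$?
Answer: $\frac{1}{5327} \approx 0.00018772$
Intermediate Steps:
$c{\left(p,S \right)} = -7 - S$
$\frac{1}{5388 + c{\left(-40,54 \right)}} = \frac{1}{5388 - 61} = \frac{1}{5327}$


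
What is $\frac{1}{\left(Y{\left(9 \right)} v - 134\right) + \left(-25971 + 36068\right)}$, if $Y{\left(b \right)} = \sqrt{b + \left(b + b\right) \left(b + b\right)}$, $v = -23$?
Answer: $\frac{1107}{11009468} + \frac{23 \sqrt{37}}{33028404} \approx 0.00010479$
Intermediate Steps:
$Y{\left(b \right)} = \sqrt{b + 4 b^{2}}$ ($Y{\left(b \right)} = \sqrt{b + 2 b 2 b} = \sqrt{b + 4 b^{2}}$)
$\frac{1}{\left(Y{\left(9 \right)} v - 134\right) + \left(-25971 + 36068\right)} = \frac{1}{\left(\sqrt{9 \left(1 + 4 \cdot 9\right)} \left(-23\right) - 134\right) + \left(-25971 + 36068\right)} = \frac{1}{\left(\sqrt{9 \left(1 + 36\right)} \left(-23\right) - 134\right) + 10097} = \frac{1}{\left(\sqrt{9 \cdot 37} \left(-23\right) - 134\right) + 10097} = \frac{1}{\left(\sqrt{333} \left(-23\right) - 134\right) + 10097} = \frac{1}{\left(3 \sqrt{37} \left(-23\right) - 134\right) + 10097} = \frac{1}{\left(- 69 \sqrt{37} - 134\right) + 10097} = \frac{1}{\left(-134 - 69 \sqrt{37}\right) + 10097} = \frac{1}{9963 - 69 \sqrt{37}}$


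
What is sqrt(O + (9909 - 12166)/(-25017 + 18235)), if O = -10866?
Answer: I*sqrt(499772056810)/6782 ≈ 104.24*I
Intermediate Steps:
sqrt(O + (9909 - 12166)/(-25017 + 18235)) = sqrt(-10866 + (9909 - 12166)/(-25017 + 18235)) = sqrt(-10866 - 2257/(-6782)) = sqrt(-10866 - 2257*(-1/6782)) = sqrt(-10866 + 2257/6782) = sqrt(-73690955/6782) = I*sqrt(499772056810)/6782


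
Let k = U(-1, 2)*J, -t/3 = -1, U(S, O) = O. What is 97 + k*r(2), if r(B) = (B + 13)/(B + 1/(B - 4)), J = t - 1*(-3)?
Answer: 217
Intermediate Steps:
t = 3 (t = -3*(-1) = 3)
J = 6 (J = 3 - 1*(-3) = 3 + 3 = 6)
k = 12 (k = 2*6 = 12)
r(B) = (13 + B)/(B + 1/(-4 + B))
97 + k*r(2) = 97 + 12*((-52 + 2² + 9*2)/(1 + 2² - 4*2)) = 97 + 12*((-52 + 4 + 18)/(1 + 4 - 8)) = 97 + 12*(-30/(-3)) = 97 + 12*(-⅓*(-30)) = 97 + 12*10 = 97 + 120 = 217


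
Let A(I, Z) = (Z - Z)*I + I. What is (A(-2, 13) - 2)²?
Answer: 16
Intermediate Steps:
A(I, Z) = I (A(I, Z) = 0*I + I = 0 + I = I)
(A(-2, 13) - 2)² = (-2 - 2)² = (-4)² = 16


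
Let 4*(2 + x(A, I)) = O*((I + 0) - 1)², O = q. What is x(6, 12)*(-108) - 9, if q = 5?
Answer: -16128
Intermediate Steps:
O = 5
x(A, I) = -2 + 5*(-1 + I)²/4 (x(A, I) = -2 + (5*((I + 0) - 1)²)/4 = -2 + (5*(I - 1)²)/4 = -2 + (5*(-1 + I)²)/4 = -2 + 5*(-1 + I)²/4)
x(6, 12)*(-108) - 9 = (-2 + 5*(-1 + 12)²/4)*(-108) - 9 = (-2 + (5/4)*11²)*(-108) - 9 = (-2 + (5/4)*121)*(-108) - 9 = (-2 + 605/4)*(-108) - 9 = (597/4)*(-108) - 9 = -16119 - 9 = -16128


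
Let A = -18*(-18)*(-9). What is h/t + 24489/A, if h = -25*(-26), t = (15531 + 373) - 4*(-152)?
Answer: -621091/74304 ≈ -8.3588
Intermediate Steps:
t = 16512 (t = 15904 + 608 = 16512)
h = 650
A = -2916 (A = 324*(-9) = -2916)
h/t + 24489/A = 650/16512 + 24489/(-2916) = 650*(1/16512) + 24489*(-1/2916) = 325/8256 - 907/108 = -621091/74304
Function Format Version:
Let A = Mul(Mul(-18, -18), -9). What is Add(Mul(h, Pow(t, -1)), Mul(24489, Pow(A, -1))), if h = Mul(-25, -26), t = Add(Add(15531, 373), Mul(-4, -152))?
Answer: Rational(-621091, 74304) ≈ -8.3588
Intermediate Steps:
t = 16512 (t = Add(15904, 608) = 16512)
h = 650
A = -2916 (A = Mul(324, -9) = -2916)
Add(Mul(h, Pow(t, -1)), Mul(24489, Pow(A, -1))) = Add(Mul(650, Pow(16512, -1)), Mul(24489, Pow(-2916, -1))) = Add(Mul(650, Rational(1, 16512)), Mul(24489, Rational(-1, 2916))) = Add(Rational(325, 8256), Rational(-907, 108)) = Rational(-621091, 74304)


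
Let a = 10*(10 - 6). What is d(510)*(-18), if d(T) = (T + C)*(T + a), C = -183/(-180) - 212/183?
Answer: -307903365/61 ≈ -5.0476e+6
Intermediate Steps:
C = -173/1220 (C = -183*(-1/180) - 212*1/183 = 61/60 - 212/183 = -173/1220 ≈ -0.14180)
a = 40 (a = 10*4 = 40)
d(T) = (40 + T)*(-173/1220 + T) (d(T) = (T - 173/1220)*(T + 40) = (-173/1220 + T)*(40 + T) = (40 + T)*(-173/1220 + T))
d(510)*(-18) = (-346/61 + 510**2 + (48627/1220)*510)*(-18) = (-346/61 + 260100 + 2479977/122)*(-18) = (34211485/122)*(-18) = -307903365/61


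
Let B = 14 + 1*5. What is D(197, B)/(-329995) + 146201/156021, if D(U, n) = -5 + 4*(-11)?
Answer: 48253244024/51486149895 ≈ 0.93721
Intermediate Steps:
B = 19 (B = 14 + 5 = 19)
D(U, n) = -49 (D(U, n) = -5 - 44 = -49)
D(197, B)/(-329995) + 146201/156021 = -49/(-329995) + 146201/156021 = -49*(-1/329995) + 146201*(1/156021) = 49/329995 + 146201/156021 = 48253244024/51486149895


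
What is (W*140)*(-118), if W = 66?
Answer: -1090320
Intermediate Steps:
(W*140)*(-118) = (66*140)*(-118) = 9240*(-118) = -1090320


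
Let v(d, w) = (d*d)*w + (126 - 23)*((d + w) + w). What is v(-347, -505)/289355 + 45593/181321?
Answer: -11037654400921/52466137955 ≈ -210.38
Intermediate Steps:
v(d, w) = 103*d + 206*w + w*d² (v(d, w) = d²*w + 103*(d + 2*w) = w*d² + (103*d + 206*w) = 103*d + 206*w + w*d²)
v(-347, -505)/289355 + 45593/181321 = (103*(-347) + 206*(-505) - 505*(-347)²)/289355 + 45593/181321 = (-35741 - 104030 - 505*120409)*(1/289355) + 45593*(1/181321) = (-35741 - 104030 - 60806545)*(1/289355) + 45593/181321 = -60946316*1/289355 + 45593/181321 = -60946316/289355 + 45593/181321 = -11037654400921/52466137955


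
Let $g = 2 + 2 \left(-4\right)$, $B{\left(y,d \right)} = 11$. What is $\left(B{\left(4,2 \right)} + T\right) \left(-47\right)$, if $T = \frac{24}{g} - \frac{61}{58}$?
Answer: $- \frac{16215}{58} \approx -279.57$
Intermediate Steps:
$g = -6$ ($g = 2 - 8 = -6$)
$T = - \frac{293}{58}$ ($T = \frac{24}{-6} - \frac{61}{58} = 24 \left(- \frac{1}{6}\right) - \frac{61}{58} = -4 - \frac{61}{58} = - \frac{293}{58} \approx -5.0517$)
$\left(B{\left(4,2 \right)} + T\right) \left(-47\right) = \left(11 - \frac{293}{58}\right) \left(-47\right) = \frac{345}{58} \left(-47\right) = - \frac{16215}{58}$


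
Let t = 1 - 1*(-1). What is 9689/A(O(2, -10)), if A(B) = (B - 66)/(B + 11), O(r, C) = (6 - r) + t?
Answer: -164713/60 ≈ -2745.2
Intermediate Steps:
t = 2 (t = 1 + 1 = 2)
O(r, C) = 8 - r (O(r, C) = (6 - r) + 2 = 8 - r)
A(B) = (-66 + B)/(11 + B)
9689/A(O(2, -10)) = 9689/(((-66 + (8 - 1*2))/(11 + (8 - 1*2)))) = 9689/(((-66 + (8 - 2))/(11 + (8 - 2)))) = 9689/(((-66 + 6)/(11 + 6))) = 9689/((-60/17)) = 9689/(((1/17)*(-60))) = 9689/(-60/17) = 9689*(-17/60) = -164713/60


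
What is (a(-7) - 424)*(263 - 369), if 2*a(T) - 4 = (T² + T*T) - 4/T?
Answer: 276554/7 ≈ 39508.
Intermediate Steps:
a(T) = 2 + T² - 2/T (a(T) = 2 + ((T² + T*T) - 4/T)/2 = 2 + ((T² + T²) - 4/T)/2 = 2 + (2*T² - 4/T)/2 = 2 + (-4/T + 2*T²)/2 = 2 + (T² - 2/T) = 2 + T² - 2/T)
(a(-7) - 424)*(263 - 369) = ((2 + (-7)² - 2/(-7)) - 424)*(263 - 369) = ((2 + 49 - 2*(-⅐)) - 424)*(-106) = ((2 + 49 + 2/7) - 424)*(-106) = (359/7 - 424)*(-106) = -2609/7*(-106) = 276554/7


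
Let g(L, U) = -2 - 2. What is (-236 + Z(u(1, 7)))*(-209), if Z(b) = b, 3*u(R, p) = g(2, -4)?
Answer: 148808/3 ≈ 49603.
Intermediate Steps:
g(L, U) = -4
u(R, p) = -4/3 (u(R, p) = (⅓)*(-4) = -4/3)
(-236 + Z(u(1, 7)))*(-209) = (-236 - 4/3)*(-209) = -712/3*(-209) = 148808/3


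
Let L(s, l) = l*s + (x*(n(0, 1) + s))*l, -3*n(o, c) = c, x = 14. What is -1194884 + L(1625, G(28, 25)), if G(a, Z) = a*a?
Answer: 53734372/3 ≈ 1.7911e+7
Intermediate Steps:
n(o, c) = -c/3
G(a, Z) = a**2
L(s, l) = l*s + l*(-14/3 + 14*s) (L(s, l) = l*s + (14*(-1/3*1 + s))*l = l*s + (14*(-1/3 + s))*l = l*s + (-14/3 + 14*s)*l = l*s + l*(-14/3 + 14*s))
-1194884 + L(1625, G(28, 25)) = -1194884 + (1/3)*28**2*(-14 + 45*1625) = -1194884 + (1/3)*784*(-14 + 73125) = -1194884 + (1/3)*784*73111 = -1194884 + 57319024/3 = 53734372/3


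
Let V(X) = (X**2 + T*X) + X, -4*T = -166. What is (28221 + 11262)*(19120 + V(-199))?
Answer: 3969107541/2 ≈ 1.9846e+9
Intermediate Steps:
T = 83/2 (T = -1/4*(-166) = 83/2 ≈ 41.500)
V(X) = X**2 + 85*X/2 (V(X) = (X**2 + 83*X/2) + X = X**2 + 85*X/2)
(28221 + 11262)*(19120 + V(-199)) = (28221 + 11262)*(19120 + (1/2)*(-199)*(85 + 2*(-199))) = 39483*(19120 + (1/2)*(-199)*(85 - 398)) = 39483*(19120 + (1/2)*(-199)*(-313)) = 39483*(19120 + 62287/2) = 39483*(100527/2) = 3969107541/2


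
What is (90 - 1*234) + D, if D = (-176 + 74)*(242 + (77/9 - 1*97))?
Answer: -47420/3 ≈ -15807.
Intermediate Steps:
D = -46988/3 (D = -102*(242 + (77*(1/9) - 97)) = -102*(242 + (77/9 - 97)) = -102*(242 - 796/9) = -102*1382/9 = -46988/3 ≈ -15663.)
(90 - 1*234) + D = (90 - 1*234) - 46988/3 = (90 - 234) - 46988/3 = -144 - 46988/3 = -47420/3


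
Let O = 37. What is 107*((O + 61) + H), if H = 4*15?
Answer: 16906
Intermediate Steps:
H = 60
107*((O + 61) + H) = 107*((37 + 61) + 60) = 107*(98 + 60) = 107*158 = 16906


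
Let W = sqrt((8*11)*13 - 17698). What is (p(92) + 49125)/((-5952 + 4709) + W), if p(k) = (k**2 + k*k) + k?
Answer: -82218235/1561603 - 66145*I*sqrt(16554)/1561603 ≈ -52.65 - 5.4498*I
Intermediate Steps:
p(k) = k + 2*k**2 (p(k) = (k**2 + k**2) + k = 2*k**2 + k = k + 2*k**2)
W = I*sqrt(16554) (W = sqrt(88*13 - 17698) = sqrt(1144 - 17698) = sqrt(-16554) = I*sqrt(16554) ≈ 128.66*I)
(p(92) + 49125)/((-5952 + 4709) + W) = (92*(1 + 2*92) + 49125)/((-5952 + 4709) + I*sqrt(16554)) = (92*(1 + 184) + 49125)/(-1243 + I*sqrt(16554)) = (92*185 + 49125)/(-1243 + I*sqrt(16554)) = (17020 + 49125)/(-1243 + I*sqrt(16554)) = 66145/(-1243 + I*sqrt(16554))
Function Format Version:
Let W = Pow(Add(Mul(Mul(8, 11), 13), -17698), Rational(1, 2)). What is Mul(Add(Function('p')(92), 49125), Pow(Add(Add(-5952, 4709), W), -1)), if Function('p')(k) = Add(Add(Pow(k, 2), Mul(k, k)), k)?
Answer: Add(Rational(-82218235, 1561603), Mul(Rational(-66145, 1561603), I, Pow(16554, Rational(1, 2)))) ≈ Add(-52.650, Mul(-5.4498, I))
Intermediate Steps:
Function('p')(k) = Add(k, Mul(2, Pow(k, 2))) (Function('p')(k) = Add(Add(Pow(k, 2), Pow(k, 2)), k) = Add(Mul(2, Pow(k, 2)), k) = Add(k, Mul(2, Pow(k, 2))))
W = Mul(I, Pow(16554, Rational(1, 2))) (W = Pow(Add(Mul(88, 13), -17698), Rational(1, 2)) = Pow(Add(1144, -17698), Rational(1, 2)) = Pow(-16554, Rational(1, 2)) = Mul(I, Pow(16554, Rational(1, 2))) ≈ Mul(128.66, I))
Mul(Add(Function('p')(92), 49125), Pow(Add(Add(-5952, 4709), W), -1)) = Mul(Add(Mul(92, Add(1, Mul(2, 92))), 49125), Pow(Add(Add(-5952, 4709), Mul(I, Pow(16554, Rational(1, 2)))), -1)) = Mul(Add(Mul(92, Add(1, 184)), 49125), Pow(Add(-1243, Mul(I, Pow(16554, Rational(1, 2)))), -1)) = Mul(Add(Mul(92, 185), 49125), Pow(Add(-1243, Mul(I, Pow(16554, Rational(1, 2)))), -1)) = Mul(Add(17020, 49125), Pow(Add(-1243, Mul(I, Pow(16554, Rational(1, 2)))), -1)) = Mul(66145, Pow(Add(-1243, Mul(I, Pow(16554, Rational(1, 2)))), -1))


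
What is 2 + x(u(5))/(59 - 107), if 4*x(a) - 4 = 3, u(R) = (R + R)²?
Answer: 377/192 ≈ 1.9635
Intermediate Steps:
u(R) = 4*R² (u(R) = (2*R)² = 4*R²)
x(a) = 7/4 (x(a) = 1 + (¼)*3 = 1 + ¾ = 7/4)
2 + x(u(5))/(59 - 107) = 2 + 7/(4*(59 - 107)) = 2 + (7/4)/(-48) = 2 + (7/4)*(-1/48) = 2 - 7/192 = 377/192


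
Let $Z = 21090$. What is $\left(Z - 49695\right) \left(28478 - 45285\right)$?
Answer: $480764235$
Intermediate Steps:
$\left(Z - 49695\right) \left(28478 - 45285\right) = \left(21090 - 49695\right) \left(28478 - 45285\right) = \left(-28605\right) \left(-16807\right) = 480764235$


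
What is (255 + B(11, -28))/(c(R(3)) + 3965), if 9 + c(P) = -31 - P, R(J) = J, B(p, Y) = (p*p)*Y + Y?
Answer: -3161/3922 ≈ -0.80597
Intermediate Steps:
B(p, Y) = Y + Y*p² (B(p, Y) = p²*Y + Y = Y*p² + Y = Y + Y*p²)
c(P) = -40 - P (c(P) = -9 + (-31 - P) = -40 - P)
(255 + B(11, -28))/(c(R(3)) + 3965) = (255 - 28*(1 + 11²))/((-40 - 1*3) + 3965) = (255 - 28*(1 + 121))/((-40 - 3) + 3965) = (255 - 28*122)/(-43 + 3965) = (255 - 3416)/3922 = -3161*1/3922 = -3161/3922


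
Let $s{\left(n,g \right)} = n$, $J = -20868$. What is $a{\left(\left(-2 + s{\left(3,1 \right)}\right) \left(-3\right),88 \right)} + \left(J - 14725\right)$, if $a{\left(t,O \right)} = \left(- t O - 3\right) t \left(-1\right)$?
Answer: $-34810$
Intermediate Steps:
$a{\left(t,O \right)} = - t \left(-3 - O t\right)$ ($a{\left(t,O \right)} = \left(- O t - 3\right) t \left(-1\right) = \left(-3 - O t\right) t \left(-1\right) = t \left(-3 - O t\right) \left(-1\right) = - t \left(-3 - O t\right)$)
$a{\left(\left(-2 + s{\left(3,1 \right)}\right) \left(-3\right),88 \right)} + \left(J - 14725\right) = \left(-2 + 3\right) \left(-3\right) \left(3 + 88 \left(-2 + 3\right) \left(-3\right)\right) - 35593 = 1 \left(-3\right) \left(3 + 88 \cdot 1 \left(-3\right)\right) - 35593 = - 3 \left(3 + 88 \left(-3\right)\right) - 35593 = - 3 \left(3 - 264\right) - 35593 = \left(-3\right) \left(-261\right) - 35593 = 783 - 35593 = -34810$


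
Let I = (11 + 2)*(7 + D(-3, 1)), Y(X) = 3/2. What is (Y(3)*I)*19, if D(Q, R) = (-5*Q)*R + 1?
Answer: 17043/2 ≈ 8521.5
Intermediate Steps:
D(Q, R) = 1 - 5*Q*R (D(Q, R) = -5*Q*R + 1 = 1 - 5*Q*R)
Y(X) = 3/2 (Y(X) = 3*(½) = 3/2)
I = 299 (I = (11 + 2)*(7 + (1 - 5*(-3)*1)) = 13*(7 + (1 + 15)) = 13*(7 + 16) = 13*23 = 299)
(Y(3)*I)*19 = ((3/2)*299)*19 = (897/2)*19 = 17043/2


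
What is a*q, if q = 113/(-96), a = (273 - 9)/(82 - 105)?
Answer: 1243/92 ≈ 13.511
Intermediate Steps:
a = -264/23 (a = 264/(-23) = 264*(-1/23) = -264/23 ≈ -11.478)
q = -113/96 (q = 113*(-1/96) = -113/96 ≈ -1.1771)
a*q = -264/23*(-113/96) = 1243/92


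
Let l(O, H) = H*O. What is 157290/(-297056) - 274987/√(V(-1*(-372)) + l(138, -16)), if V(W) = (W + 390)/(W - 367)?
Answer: -78645/148528 + 274987*I*√5710/3426 ≈ -0.5295 + 6065.2*I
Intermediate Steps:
V(W) = (390 + W)/(-367 + W)
157290/(-297056) - 274987/√(V(-1*(-372)) + l(138, -16)) = 157290/(-297056) - 274987/√((390 - 1*(-372))/(-367 - 1*(-372)) - 16*138) = 157290*(-1/297056) - 274987/√((390 + 372)/(-367 + 372) - 2208) = -78645/148528 - 274987/√(762/5 - 2208) = -78645/148528 - 274987*(-I*√5710/3426) = -78645/148528 - (-274987)*I*√5710/3426 = -78645/148528 + 274987*I*√5710/3426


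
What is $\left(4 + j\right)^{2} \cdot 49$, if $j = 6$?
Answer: $4900$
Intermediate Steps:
$\left(4 + j\right)^{2} \cdot 49 = \left(4 + 6\right)^{2} \cdot 49 = 10^{2} \cdot 49 = 100 \cdot 49 = 4900$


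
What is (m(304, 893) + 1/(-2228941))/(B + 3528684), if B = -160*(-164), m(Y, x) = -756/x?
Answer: -1685080289/7075878258947212 ≈ -2.3814e-7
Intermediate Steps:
B = 26240
(m(304, 893) + 1/(-2228941))/(B + 3528684) = (-756/893 + 1/(-2228941))/(26240 + 3528684) = (-756*1/893 - 1/2228941)/3554924 = (-756/893 - 1/2228941)*(1/3554924) = -1685080289/1990444313*1/3554924 = -1685080289/7075878258947212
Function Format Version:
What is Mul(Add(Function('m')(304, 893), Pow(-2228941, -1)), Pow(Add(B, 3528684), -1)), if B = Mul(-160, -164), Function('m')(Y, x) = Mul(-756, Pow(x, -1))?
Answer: Rational(-1685080289, 7075878258947212) ≈ -2.3814e-7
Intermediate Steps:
B = 26240
Mul(Add(Function('m')(304, 893), Pow(-2228941, -1)), Pow(Add(B, 3528684), -1)) = Mul(Add(Mul(-756, Pow(893, -1)), Pow(-2228941, -1)), Pow(Add(26240, 3528684), -1)) = Mul(Add(Mul(-756, Rational(1, 893)), Rational(-1, 2228941)), Pow(3554924, -1)) = Mul(Add(Rational(-756, 893), Rational(-1, 2228941)), Rational(1, 3554924)) = Mul(Rational(-1685080289, 1990444313), Rational(1, 3554924)) = Rational(-1685080289, 7075878258947212)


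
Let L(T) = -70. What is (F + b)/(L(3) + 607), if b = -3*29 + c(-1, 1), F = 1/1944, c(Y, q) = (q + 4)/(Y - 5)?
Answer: -170747/1043928 ≈ -0.16356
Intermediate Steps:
c(Y, q) = (4 + q)/(-5 + Y)
F = 1/1944 ≈ 0.00051440
b = -527/6 (b = -3*29 + (4 + 1)/(-5 - 1) = -87 + 5/(-6) = -87 - ⅙*5 = -87 - ⅚ = -527/6 ≈ -87.833)
(F + b)/(L(3) + 607) = (1/1944 - 527/6)/(-70 + 607) = -170747/1944/537 = -170747/1944*1/537 = -170747/1043928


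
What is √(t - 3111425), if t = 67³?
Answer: I*√2810662 ≈ 1676.5*I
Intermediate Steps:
t = 300763
√(t - 3111425) = √(300763 - 3111425) = √(-2810662) = I*√2810662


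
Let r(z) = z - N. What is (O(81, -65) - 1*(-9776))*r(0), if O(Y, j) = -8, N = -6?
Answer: 58608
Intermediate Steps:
r(z) = 6 + z (r(z) = z - 1*(-6) = z + 6 = 6 + z)
(O(81, -65) - 1*(-9776))*r(0) = (-8 - 1*(-9776))*(6 + 0) = (-8 + 9776)*6 = 9768*6 = 58608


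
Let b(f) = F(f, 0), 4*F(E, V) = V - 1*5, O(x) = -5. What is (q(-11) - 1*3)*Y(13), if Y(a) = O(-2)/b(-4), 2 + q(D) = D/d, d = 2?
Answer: -42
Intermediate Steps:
F(E, V) = -5/4 + V/4 (F(E, V) = (V - 1*5)/4 = (V - 5)/4 = (-5 + V)/4 = -5/4 + V/4)
b(f) = -5/4 (b(f) = -5/4 + (¼)*0 = -5/4 + 0 = -5/4)
q(D) = -2 + D/2
Y(a) = 4 (Y(a) = -5/(-5/4) = -5*(-⅘) = 4)
(q(-11) - 1*3)*Y(13) = ((-2 + (½)*(-11)) - 1*3)*4 = ((-2 - 11/2) - 3)*4 = (-15/2 - 3)*4 = -21/2*4 = -42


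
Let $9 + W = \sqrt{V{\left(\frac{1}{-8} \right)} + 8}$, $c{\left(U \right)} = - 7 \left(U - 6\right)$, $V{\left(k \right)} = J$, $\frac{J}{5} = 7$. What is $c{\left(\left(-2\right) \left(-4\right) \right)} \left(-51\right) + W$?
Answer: $705 + \sqrt{43} \approx 711.56$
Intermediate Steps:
$J = 35$ ($J = 5 \cdot 7 = 35$)
$V{\left(k \right)} = 35$
$c{\left(U \right)} = 42 - 7 U$ ($c{\left(U \right)} = - 7 \left(-6 + U\right) = 42 - 7 U$)
$W = -9 + \sqrt{43}$ ($W = -9 + \sqrt{35 + 8} = -9 + \sqrt{43} \approx -2.4426$)
$c{\left(\left(-2\right) \left(-4\right) \right)} \left(-51\right) + W = \left(42 - 7 \left(\left(-2\right) \left(-4\right)\right)\right) \left(-51\right) - \left(9 - \sqrt{43}\right) = \left(42 - 56\right) \left(-51\right) - \left(9 - \sqrt{43}\right) = \left(-14\right) \left(-51\right) - \left(9 - \sqrt{43}\right) = 714 - \left(9 - \sqrt{43}\right) = 705 + \sqrt{43}$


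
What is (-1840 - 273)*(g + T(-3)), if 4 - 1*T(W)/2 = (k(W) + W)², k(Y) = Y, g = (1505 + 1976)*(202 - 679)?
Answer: 3508638613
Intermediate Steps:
g = -1660437 (g = 3481*(-477) = -1660437)
T(W) = 8 - 8*W² (T(W) = 8 - 2*(W + W)² = 8 - 2*4*W² = 8 - 8*W²)
(-1840 - 273)*(g + T(-3)) = (-1840 - 273)*(-1660437 + (8 - 8*(-3)²)) = -2113*(-1660437 + (8 - 8*9)) = -2113*(-1660437 + (8 - 72)) = -2113*(-1660437 - 64) = -2113*(-1660501) = 3508638613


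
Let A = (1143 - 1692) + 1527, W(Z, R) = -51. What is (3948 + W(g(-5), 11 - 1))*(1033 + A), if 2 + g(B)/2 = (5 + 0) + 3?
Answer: 7836867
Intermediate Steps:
g(B) = 12 (g(B) = -4 + 2*((5 + 0) + 3) = -4 + 2*(5 + 3) = -4 + 2*8 = -4 + 16 = 12)
A = 978 (A = -549 + 1527 = 978)
(3948 + W(g(-5), 11 - 1))*(1033 + A) = (3948 - 51)*(1033 + 978) = 3897*2011 = 7836867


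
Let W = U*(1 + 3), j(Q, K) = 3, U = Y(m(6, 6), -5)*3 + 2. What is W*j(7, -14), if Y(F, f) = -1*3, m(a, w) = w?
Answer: -84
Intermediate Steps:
Y(F, f) = -3
U = -7 (U = -3*3 + 2 = -9 + 2 = -7)
W = -28 (W = -7*(1 + 3) = -7*4 = -28)
W*j(7, -14) = -28*3 = -84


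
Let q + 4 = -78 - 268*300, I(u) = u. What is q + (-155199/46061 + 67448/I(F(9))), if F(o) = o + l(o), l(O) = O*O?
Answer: -165272285881/2072745 ≈ -79736.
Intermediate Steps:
l(O) = O²
F(o) = o + o²
q = -80482 (q = -4 + (-78 - 268*300) = -4 + (-78 - 80400) = -4 - 80478 = -80482)
q + (-155199/46061 + 67448/I(F(9))) = -80482 + (-155199/46061 + 67448/((9*(1 + 9)))) = -80482 + (-155199*1/46061 + 67448/((9*10))) = -80482 + (-155199/46061 + 67448/90) = -80482 + (-155199/46061 + 67448*(1/90)) = -80482 + (-155199/46061 + 33724/45) = -80482 + 1546377209/2072745 = -165272285881/2072745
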